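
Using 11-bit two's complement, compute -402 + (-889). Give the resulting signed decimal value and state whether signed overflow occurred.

-402 → 11001101110
-889 → 10010000111
  11001101110
+ 10010000111
= 01011110101  (discard carry-out 1)
Result 01011110101: MSB = 0 → value 757.
Both addends are negative but the stored result is non-negative: signed overflow. The true value -402 + (-889) = -1291 lies outside [-1024, 1023].

757; overflow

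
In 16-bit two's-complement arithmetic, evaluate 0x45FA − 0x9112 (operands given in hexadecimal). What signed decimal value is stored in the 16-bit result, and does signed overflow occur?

-19224; overflow

0x45FA = 0100010111111010 = 17914 (signed)
0x9112 = 1001000100010010 = -28398 (signed)
Subtract via negate-and-add: invert 1001000100010010 + 1 = 0110111011101110 (i.e. 28398).
  0100010111111010
+ 0110111011101110
= 1011010011101000
Result 1011010011101000: MSB = 1 → 46312 − 65536 = -19224.
Both addends (after negating the subtrahend) are non-negative but the stored result is negative: signed overflow. The true value 17914 − (-28398) = 46312 lies outside [-32768, 32767].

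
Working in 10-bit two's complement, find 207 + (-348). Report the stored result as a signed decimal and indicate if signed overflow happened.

207 → 0011001111
-348 → 1010100100
  0011001111
+ 1010100100
= 1101110011
Result 1101110011: MSB = 1 → 883 − 1024 = -141.
Addends have opposite signs, so signed overflow cannot occur.

-141; no overflow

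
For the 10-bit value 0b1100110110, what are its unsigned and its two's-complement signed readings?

unsigned = 822, signed = -202

Unsigned: 1100110110 = 822.
Signed: MSB=1 → 822 − 1024 = -202.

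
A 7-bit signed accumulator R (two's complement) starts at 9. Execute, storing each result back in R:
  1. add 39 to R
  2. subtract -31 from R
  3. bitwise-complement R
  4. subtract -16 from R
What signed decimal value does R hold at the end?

-64

Start: R = 9 = 0001001.
R = 9 + 39 = 48 = 0110000
R = 48 − (-31) = 79; wraps to -49 = 1001111
R = NOT 1001111 = 0110000 = 48
R = 48 − (-16) = 64; wraps to -64 = 1000000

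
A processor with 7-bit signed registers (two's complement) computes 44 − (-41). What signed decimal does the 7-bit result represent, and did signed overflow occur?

44 → 0101100
-41 → 1010111
Subtract via negate-and-add: invert 1010111 + 1 = 0101001 (i.e. 41).
  0101100
+ 0101001
= 1010101
Result 1010101: MSB = 1 → 85 − 128 = -43.
Both addends (after negating the subtrahend) are non-negative but the stored result is negative: signed overflow. The true value 44 − (-41) = 85 lies outside [-64, 63].

-43; overflow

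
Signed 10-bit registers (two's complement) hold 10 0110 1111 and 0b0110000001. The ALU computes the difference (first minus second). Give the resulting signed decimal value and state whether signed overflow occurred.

10 0110 1111 → 1001101111 = -401 (signed)
0b0110000001 → 0110000001 = 385 (signed)
Subtract via negate-and-add: invert 0110000001 + 1 = 1001111111 (i.e. -385).
  1001101111
+ 1001111111
= 0011101110  (discard carry-out 1)
Result 0011101110: MSB = 0 → value 238.
Both addends (after negating the subtrahend) are negative but the stored result is non-negative: signed overflow. The true value -401 − 385 = -786 lies outside [-512, 511].

238; overflow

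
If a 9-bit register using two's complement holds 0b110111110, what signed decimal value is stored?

-66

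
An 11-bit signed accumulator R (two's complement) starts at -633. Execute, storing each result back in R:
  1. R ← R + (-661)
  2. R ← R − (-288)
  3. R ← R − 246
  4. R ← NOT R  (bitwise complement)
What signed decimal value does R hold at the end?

-797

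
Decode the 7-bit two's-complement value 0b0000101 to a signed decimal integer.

5

MSB is 0, so the value is non-negative: 0000101 = 5.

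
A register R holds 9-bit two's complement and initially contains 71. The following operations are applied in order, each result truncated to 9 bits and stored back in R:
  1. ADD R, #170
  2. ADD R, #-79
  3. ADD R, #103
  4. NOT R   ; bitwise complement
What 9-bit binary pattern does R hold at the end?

011110110

Start: R = 71 = 001000111.
R = 71 + 170 = 241 = 011110001
R = 241 + (-79) = 162 = 010100010
R = 162 + 103 = 265; wraps to -247 = 100001001
R = NOT 100001001 = 011110110 = 246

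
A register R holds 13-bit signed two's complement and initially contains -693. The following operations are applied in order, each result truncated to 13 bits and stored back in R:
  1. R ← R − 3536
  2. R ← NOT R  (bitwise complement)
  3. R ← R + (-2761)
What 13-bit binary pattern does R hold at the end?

0010110111011

Start: R = -693 = 1110101001011.
R = -693 − 3536 = -4229; wraps to 3963 = 0111101111011
R = NOT 0111101111011 = 1000010000100 = -3964
R = -3964 + (-2761) = -6725; wraps to 1467 = 0010110111011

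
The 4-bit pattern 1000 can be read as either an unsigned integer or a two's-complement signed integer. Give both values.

unsigned = 8, signed = -8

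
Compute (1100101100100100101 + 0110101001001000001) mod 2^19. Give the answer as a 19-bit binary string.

  1100101100100100101
+ 0110101001001000001
= 0011010101101100110  (discard carry-out 1)

0011010101101100110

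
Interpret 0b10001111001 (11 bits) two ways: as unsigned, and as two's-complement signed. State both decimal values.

unsigned = 1145, signed = -903

Unsigned: 10001111001 = 1145.
Signed: MSB=1 → 1145 − 2048 = -903.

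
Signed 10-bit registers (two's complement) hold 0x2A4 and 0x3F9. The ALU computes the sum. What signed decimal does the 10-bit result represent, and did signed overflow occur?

0x2A4 = 1010100100 = -348 (signed)
0x3F9 = 1111111001 = -7 (signed)
  1010100100
+ 1111111001
= 1010011101  (discard carry-out 1)
Result 1010011101: MSB = 1 → 669 − 1024 = -355.
Both addends are negative and so is the stored result: no signed overflow.

-355; no overflow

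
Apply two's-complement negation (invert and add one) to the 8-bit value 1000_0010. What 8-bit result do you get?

01111110

Invert: 01111101. Add 1: 01111110.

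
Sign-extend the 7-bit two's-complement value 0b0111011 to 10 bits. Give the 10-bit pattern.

0000111011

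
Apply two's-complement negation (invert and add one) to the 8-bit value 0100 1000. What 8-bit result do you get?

Invert: 10110111. Add 1: 10111000.

10111000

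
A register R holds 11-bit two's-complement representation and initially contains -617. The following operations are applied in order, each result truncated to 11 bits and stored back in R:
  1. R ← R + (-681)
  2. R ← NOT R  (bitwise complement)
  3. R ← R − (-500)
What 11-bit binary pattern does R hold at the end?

Start: R = -617 = 10110010111.
R = -617 + (-681) = -1298; wraps to 750 = 01011101110
R = NOT 01011101110 = 10100010001 = -751
R = -751 − (-500) = -251 = 11100000101

11100000101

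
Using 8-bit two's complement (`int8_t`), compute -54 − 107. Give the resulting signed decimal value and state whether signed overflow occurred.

95; overflow

-54 → 11001010
107 → 01101011
Subtract via negate-and-add: invert 01101011 + 1 = 10010101 (i.e. -107).
  11001010
+ 10010101
= 01011111  (discard carry-out 1)
Result 01011111: MSB = 0 → value 95.
Both addends (after negating the subtrahend) are negative but the stored result is non-negative: signed overflow. The true value -54 − 107 = -161 lies outside [-128, 127].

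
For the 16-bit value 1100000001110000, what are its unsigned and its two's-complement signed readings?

unsigned = 49264, signed = -16272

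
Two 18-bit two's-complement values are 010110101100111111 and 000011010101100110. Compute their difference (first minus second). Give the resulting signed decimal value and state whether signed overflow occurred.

010110101100111111 = 92991 (signed)
000011010101100110 = 13670 (signed)
Subtract via negate-and-add: invert 000011010101100110 + 1 = 111100101010011010 (i.e. -13670).
  010110101100111111
+ 111100101010011010
= 010011010111011001  (discard carry-out 1)
Result 010011010111011001: MSB = 0 → value 79321.
Addends (after negating the subtrahend) have opposite signs, so signed overflow cannot occur.

79321; no overflow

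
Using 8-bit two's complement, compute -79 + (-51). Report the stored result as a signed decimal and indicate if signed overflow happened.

126; overflow

-79 → 10110001
-51 → 11001101
  10110001
+ 11001101
= 01111110  (discard carry-out 1)
Result 01111110: MSB = 0 → value 126.
Both addends are negative but the stored result is non-negative: signed overflow. The true value -79 + (-51) = -130 lies outside [-128, 127].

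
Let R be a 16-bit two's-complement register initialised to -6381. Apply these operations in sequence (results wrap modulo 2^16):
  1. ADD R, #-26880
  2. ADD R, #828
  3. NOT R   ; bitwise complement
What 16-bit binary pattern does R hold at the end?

0111111010110000

Start: R = -6381 = 1110011100010011.
R = -6381 + (-26880) = -33261; wraps to 32275 = 0111111000010011
R = 32275 + 828 = 33103; wraps to -32433 = 1000000101001111
R = NOT 1000000101001111 = 0111111010110000 = 32432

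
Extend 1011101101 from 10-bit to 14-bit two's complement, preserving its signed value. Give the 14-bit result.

11111011101101

MSB of 1011101101 is 1; replicate it into the new high bits.
1111|1011101101 → 11111011101101 (still -275).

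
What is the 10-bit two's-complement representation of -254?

1100000010

|-254| = 254 = 0011111110 in 10 bits.
Invert the bits: 1100000001. Add 1: 1100000010.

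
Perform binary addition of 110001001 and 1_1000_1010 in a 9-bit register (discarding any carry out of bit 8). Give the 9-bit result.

100010011

  110001001
+ 110001010
= 100010011  (discard carry-out 1)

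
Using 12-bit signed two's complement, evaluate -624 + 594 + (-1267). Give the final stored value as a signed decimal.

-1297

-624 + 594 = -30 (111111100010)
-30 + (-1267) = -1297 (101011101111)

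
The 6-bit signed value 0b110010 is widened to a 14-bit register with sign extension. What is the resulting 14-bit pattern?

MSB of 110010 is 1; replicate it into the new high bits.
11111111|110010 → 11111111110010 (still -14).

11111111110010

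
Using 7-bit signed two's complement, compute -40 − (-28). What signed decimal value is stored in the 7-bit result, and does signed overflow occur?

-12; no overflow

-40 → 1011000
-28 → 1100100
Subtract via negate-and-add: invert 1100100 + 1 = 0011100 (i.e. 28).
  1011000
+ 0011100
= 1110100
Result 1110100: MSB = 1 → 116 − 128 = -12.
Addends (after negating the subtrahend) have opposite signs, so signed overflow cannot occur.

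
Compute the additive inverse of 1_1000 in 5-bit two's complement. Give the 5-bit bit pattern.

01000

Invert: 00111. Add 1: 01000.
Check: 11000 = -8, 01000 = 8.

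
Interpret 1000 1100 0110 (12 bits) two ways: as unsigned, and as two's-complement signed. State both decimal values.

Unsigned: 100011000110 = 2246.
Signed: MSB=1 → 2246 − 4096 = -1850.

unsigned = 2246, signed = -1850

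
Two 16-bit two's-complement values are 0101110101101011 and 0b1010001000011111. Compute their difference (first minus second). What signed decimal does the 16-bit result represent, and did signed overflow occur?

-17588; overflow

0101110101101011 = 23915 (signed)
0b1010001000011111 → 1010001000011111 = -24033 (signed)
Subtract via negate-and-add: invert 1010001000011111 + 1 = 0101110111100001 (i.e. 24033).
  0101110101101011
+ 0101110111100001
= 1011101101001100
Result 1011101101001100: MSB = 1 → 47948 − 65536 = -17588.
Both addends (after negating the subtrahend) are non-negative but the stored result is negative: signed overflow. The true value 23915 − (-24033) = 47948 lies outside [-32768, 32767].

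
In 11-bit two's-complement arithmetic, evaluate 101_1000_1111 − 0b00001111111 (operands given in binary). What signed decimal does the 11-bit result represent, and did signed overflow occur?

-752; no overflow

101_1000_1111 → 10110001111 = -625 (signed)
0b00001111111 → 00001111111 = 127 (signed)
Subtract via negate-and-add: invert 00001111111 + 1 = 11110000001 (i.e. -127).
  10110001111
+ 11110000001
= 10100010000  (discard carry-out 1)
Result 10100010000: MSB = 1 → 1296 − 2048 = -752.
Both addends (after negating the subtrahend) are negative and so is the stored result: no signed overflow.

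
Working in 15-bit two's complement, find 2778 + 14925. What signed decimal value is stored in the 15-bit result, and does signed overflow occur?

-15065; overflow

2778 → 000101011011010
14925 → 011101001001101
  000101011011010
+ 011101001001101
= 100010100100111
Result 100010100100111: MSB = 1 → 17703 − 32768 = -15065.
Both addends are non-negative but the stored result is negative: signed overflow. The true value 2778 + 14925 = 17703 lies outside [-16384, 16383].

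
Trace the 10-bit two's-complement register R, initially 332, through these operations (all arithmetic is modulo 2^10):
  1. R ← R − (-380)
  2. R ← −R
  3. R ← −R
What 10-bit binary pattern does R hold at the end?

1011001000

Start: R = 332 = 0101001100.
R = 332 − (-380) = 712; wraps to -312 = 1011001000
R = −(-312) = 312 = 0100111000
R = −(312) = -312 = 1011001000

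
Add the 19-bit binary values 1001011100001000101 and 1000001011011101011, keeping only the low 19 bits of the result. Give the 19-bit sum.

  1001011100001000101
+ 1000001011011101011
= 0001100111100110000  (discard carry-out 1)

0001100111100110000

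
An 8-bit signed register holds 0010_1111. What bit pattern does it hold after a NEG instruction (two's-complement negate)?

11010001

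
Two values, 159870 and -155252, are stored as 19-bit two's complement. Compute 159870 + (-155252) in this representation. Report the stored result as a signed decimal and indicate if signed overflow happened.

4618; no overflow

159870 → 0100111000001111110
-155252 → 1011010000110001100
  0100111000001111110
+ 1011010000110001100
= 0000001001000001010  (discard carry-out 1)
Result 0000001001000001010: MSB = 0 → value 4618.
Addends have opposite signs, so signed overflow cannot occur.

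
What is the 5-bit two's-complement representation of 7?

00111

7 is non-negative, so write it directly in 5 bits: 00111.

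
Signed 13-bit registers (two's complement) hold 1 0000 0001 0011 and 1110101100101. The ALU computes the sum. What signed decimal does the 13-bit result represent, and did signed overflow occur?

1 0000 0001 0011 → 1000000010011 = -4077 (signed)
1110101100101 = -667 (signed)
  1000000010011
+ 1110101100101
= 0110101111000  (discard carry-out 1)
Result 0110101111000: MSB = 0 → value 3448.
Both addends are negative but the stored result is non-negative: signed overflow. The true value -4077 + (-667) = -4744 lies outside [-4096, 4095].

3448; overflow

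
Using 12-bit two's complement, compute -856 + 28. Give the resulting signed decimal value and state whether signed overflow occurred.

-856 → 110010101000
28 → 000000011100
  110010101000
+ 000000011100
= 110011000100
Result 110011000100: MSB = 1 → 3268 − 4096 = -828.
Addends have opposite signs, so signed overflow cannot occur.

-828; no overflow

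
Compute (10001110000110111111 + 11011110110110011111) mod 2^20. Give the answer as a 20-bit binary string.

  10001110000110111111
+ 11011110110110011111
= 01101100111101011110  (discard carry-out 1)

01101100111101011110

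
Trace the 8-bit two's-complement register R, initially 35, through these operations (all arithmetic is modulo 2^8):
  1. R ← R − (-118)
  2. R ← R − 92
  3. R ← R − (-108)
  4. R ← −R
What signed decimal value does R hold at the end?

87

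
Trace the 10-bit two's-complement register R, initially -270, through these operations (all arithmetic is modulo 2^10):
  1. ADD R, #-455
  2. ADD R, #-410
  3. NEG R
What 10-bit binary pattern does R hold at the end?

Start: R = -270 = 1011110010.
R = -270 + (-455) = -725; wraps to 299 = 0100101011
R = 299 + (-410) = -111 = 1110010001
R = −(-111) = 111 = 0001101111

0001101111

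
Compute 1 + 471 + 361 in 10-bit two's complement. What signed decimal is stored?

-191

1 + 471 = 472 (0111011000)
472 + 361 = 833 → wraps to -191 (1101000001)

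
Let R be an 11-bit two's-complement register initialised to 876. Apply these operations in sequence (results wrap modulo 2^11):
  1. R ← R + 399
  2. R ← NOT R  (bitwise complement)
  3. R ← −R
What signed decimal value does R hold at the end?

Start: R = 876 = 01101101100.
R = 876 + 399 = 1275; wraps to -773 = 10011111011
R = NOT 10011111011 = 01100000100 = 772
R = −(772) = -772 = 10011111100

-772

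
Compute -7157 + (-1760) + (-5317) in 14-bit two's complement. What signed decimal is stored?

2150

-7157 + (-1760) = -8917 → wraps to 7467 (01110100101011)
7467 + (-5317) = 2150 (00100001100110)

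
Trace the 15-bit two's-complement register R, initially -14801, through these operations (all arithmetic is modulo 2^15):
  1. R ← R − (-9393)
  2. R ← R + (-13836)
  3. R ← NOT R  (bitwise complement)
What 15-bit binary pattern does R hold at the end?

Start: R = -14801 = 100011000101111.
R = -14801 − (-9393) = -5408 = 110101011100000
R = -5408 + (-13836) = -19244; wraps to 13524 = 011010011010100
R = NOT 011010011010100 = 100101100101011 = -13525

100101100101011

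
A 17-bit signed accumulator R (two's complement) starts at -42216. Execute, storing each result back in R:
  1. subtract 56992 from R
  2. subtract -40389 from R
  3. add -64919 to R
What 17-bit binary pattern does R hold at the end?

00001110010100110

Start: R = -42216 = 10101101100011000.
R = -42216 − 56992 = -99208; wraps to 31864 = 00111110001111000
R = 31864 − (-40389) = 72253; wraps to -58819 = 10001101000111101
R = -58819 + (-64919) = -123738; wraps to 7334 = 00001110010100110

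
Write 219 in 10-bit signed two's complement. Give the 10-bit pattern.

219 is non-negative, so write it directly in 10 bits: 0011011011.

0011011011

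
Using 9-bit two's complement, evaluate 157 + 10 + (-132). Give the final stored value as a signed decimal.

157 + 10 = 167 (010100111)
167 + (-132) = 35 (000100011)

35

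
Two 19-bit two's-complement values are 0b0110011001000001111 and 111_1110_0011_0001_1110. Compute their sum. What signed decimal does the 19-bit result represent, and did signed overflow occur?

202029; no overflow

0b0110011001000001111 → 0110011001000001111 = 209423 (signed)
111_1110_0011_0001_1110 → 1111110001100011110 = -7394 (signed)
  0110011001000001111
+ 1111110001100011110
= 0110001010100101101  (discard carry-out 1)
Result 0110001010100101101: MSB = 0 → value 202029.
Addends have opposite signs, so signed overflow cannot occur.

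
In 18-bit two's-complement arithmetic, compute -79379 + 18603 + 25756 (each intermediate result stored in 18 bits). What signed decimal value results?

-79379 + 18603 = -60776 (110001001010011000)
-60776 + 25756 = -35020 (110111011100110100)

-35020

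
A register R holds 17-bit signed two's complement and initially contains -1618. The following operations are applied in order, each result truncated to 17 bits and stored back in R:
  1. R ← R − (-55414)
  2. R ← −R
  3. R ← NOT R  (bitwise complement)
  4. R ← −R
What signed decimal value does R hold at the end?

-53795

Start: R = -1618 = 11111100110101110.
R = -1618 − (-55414) = 53796 = 01101001000100100
R = −(53796) = -53796 = 10010110111011100
R = NOT 10010110111011100 = 01101001000100011 = 53795
R = −(53795) = -53795 = 10010110111011101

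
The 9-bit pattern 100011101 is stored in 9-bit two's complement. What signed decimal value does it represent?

MSB is 1, so the value is negative.
Invert: 011100010. Add 1: 011100011 = 227. So the value is −227.

-227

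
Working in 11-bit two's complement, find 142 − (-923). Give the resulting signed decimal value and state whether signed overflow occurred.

142 → 00010001110
-923 → 10001100101
Subtract via negate-and-add: invert 10001100101 + 1 = 01110011011 (i.e. 923).
  00010001110
+ 01110011011
= 10000101001
Result 10000101001: MSB = 1 → 1065 − 2048 = -983.
Both addends (after negating the subtrahend) are non-negative but the stored result is negative: signed overflow. The true value 142 − (-923) = 1065 lies outside [-1024, 1023].

-983; overflow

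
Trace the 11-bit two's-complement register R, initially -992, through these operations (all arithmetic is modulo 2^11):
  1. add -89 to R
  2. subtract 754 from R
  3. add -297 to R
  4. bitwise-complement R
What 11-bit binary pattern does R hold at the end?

Start: R = -992 = 10000100000.
R = -992 + (-89) = -1081; wraps to 967 = 01111000111
R = 967 − 754 = 213 = 00011010101
R = 213 + (-297) = -84 = 11110101100
R = NOT 11110101100 = 00001010011 = 83

00001010011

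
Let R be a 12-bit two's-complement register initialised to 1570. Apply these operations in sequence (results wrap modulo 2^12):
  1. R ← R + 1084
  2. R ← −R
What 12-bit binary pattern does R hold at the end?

Start: R = 1570 = 011000100010.
R = 1570 + 1084 = 2654; wraps to -1442 = 101001011110
R = −(-1442) = 1442 = 010110100010

010110100010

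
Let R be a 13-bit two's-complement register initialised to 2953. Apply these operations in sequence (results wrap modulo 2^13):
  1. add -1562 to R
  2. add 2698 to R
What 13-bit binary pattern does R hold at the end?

0111111111001

Start: R = 2953 = 0101110001001.
R = 2953 + (-1562) = 1391 = 0010101101111
R = 1391 + 2698 = 4089 = 0111111111001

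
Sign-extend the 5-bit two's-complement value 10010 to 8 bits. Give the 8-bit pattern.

MSB of 10010 is 1; replicate it into the new high bits.
111|10010 → 11110010 (still -14).

11110010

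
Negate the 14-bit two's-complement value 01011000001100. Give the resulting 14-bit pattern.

Invert: 10100111110011. Add 1: 10100111110100.

10100111110100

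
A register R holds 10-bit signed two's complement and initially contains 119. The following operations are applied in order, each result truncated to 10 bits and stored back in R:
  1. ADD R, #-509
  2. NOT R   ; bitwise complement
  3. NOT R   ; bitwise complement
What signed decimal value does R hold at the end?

Start: R = 119 = 0001110111.
R = 119 + (-509) = -390 = 1001111010
R = NOT 1001111010 = 0110000101 = 389
R = NOT 0110000101 = 1001111010 = -390

-390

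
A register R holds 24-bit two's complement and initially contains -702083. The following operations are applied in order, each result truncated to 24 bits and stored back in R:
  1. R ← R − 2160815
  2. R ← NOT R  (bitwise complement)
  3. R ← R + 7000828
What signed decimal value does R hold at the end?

Start: R = -702083 = 111101010100100101111101.
R = -702083 − 2160815 = -2862898 = 110101000101000011001110
R = NOT 110101000101000011001110 = 001010111010111100110001 = 2862897
R = 2862897 + 7000828 = 9863725; wraps to -6913491 = 100101101000001000101101

-6913491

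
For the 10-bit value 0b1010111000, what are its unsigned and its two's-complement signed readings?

unsigned = 696, signed = -328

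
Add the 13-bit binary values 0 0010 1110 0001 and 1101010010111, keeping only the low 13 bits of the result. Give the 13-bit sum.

  0001011100001
+ 1101010010111
= 1110101111000

1110101111000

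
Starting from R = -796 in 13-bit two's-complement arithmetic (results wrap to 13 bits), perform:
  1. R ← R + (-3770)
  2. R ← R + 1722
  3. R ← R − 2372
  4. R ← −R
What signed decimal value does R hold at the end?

-2976

Start: R = -796 = 1110011100100.
R = -796 + (-3770) = -4566; wraps to 3626 = 0111000101010
R = 3626 + 1722 = 5348; wraps to -2844 = 1010011100100
R = -2844 − 2372 = -5216; wraps to 2976 = 0101110100000
R = −(2976) = -2976 = 1010001100000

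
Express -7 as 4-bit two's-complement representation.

|-7| = 7 = 0111 in 4 bits.
Invert the bits: 1000. Add 1: 1001.
Check: 1001 reads as 9 − 16 = -7.

1001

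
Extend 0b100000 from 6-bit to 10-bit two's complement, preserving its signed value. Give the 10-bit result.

1111100000

MSB of 100000 is 1; replicate it into the new high bits.
1111|100000 → 1111100000 (still -32).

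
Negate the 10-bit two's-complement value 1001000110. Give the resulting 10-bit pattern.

0110111010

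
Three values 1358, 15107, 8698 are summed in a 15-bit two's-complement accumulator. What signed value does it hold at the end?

-7605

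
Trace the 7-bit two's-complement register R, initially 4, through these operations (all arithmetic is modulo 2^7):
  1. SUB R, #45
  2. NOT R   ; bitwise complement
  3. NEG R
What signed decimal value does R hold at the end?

Start: R = 4 = 0000100.
R = 4 − 45 = -41 = 1010111
R = NOT 1010111 = 0101000 = 40
R = −(40) = -40 = 1011000

-40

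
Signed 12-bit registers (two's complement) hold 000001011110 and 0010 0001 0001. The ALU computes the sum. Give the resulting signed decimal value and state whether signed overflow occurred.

000001011110 = 94 (signed)
0010 0001 0001 → 001000010001 = 529 (signed)
  000001011110
+ 001000010001
= 001001101111
Result 001001101111: MSB = 0 → value 623.
Both addends are non-negative and so is the stored result: no signed overflow.

623; no overflow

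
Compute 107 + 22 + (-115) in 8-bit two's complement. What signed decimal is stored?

14

107 + 22 = 129 → wraps to -127 (10000001)
-127 + (-115) = -242 → wraps to 14 (00001110)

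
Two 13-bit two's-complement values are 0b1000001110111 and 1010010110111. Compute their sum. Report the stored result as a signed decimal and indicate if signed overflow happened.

0b1000001110111 → 1000001110111 = -3977 (signed)
1010010110111 = -2889 (signed)
  1000001110111
+ 1010010110111
= 0010100101110  (discard carry-out 1)
Result 0010100101110: MSB = 0 → value 1326.
Both addends are negative but the stored result is non-negative: signed overflow. The true value -3977 + (-2889) = -6866 lies outside [-4096, 4095].

1326; overflow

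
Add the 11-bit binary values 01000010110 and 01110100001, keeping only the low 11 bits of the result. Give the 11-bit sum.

  01000010110
+ 01110100001
= 10110110111

10110110111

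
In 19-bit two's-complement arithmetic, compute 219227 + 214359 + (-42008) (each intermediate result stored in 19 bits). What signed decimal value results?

-132710

219227 + 214359 = 433586 → wraps to -90702 (1101001110110110010)
-90702 + (-42008) = -132710 (1011111100110011010)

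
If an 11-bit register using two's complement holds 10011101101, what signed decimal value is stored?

MSB is 1, so the value is negative.
Invert: 01100010010. Add 1: 01100010011 = 787. So the value is −787.

-787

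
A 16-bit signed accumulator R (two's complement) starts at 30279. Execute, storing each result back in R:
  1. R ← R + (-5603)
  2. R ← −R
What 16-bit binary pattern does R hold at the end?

1001111110011100

Start: R = 30279 = 0111011001000111.
R = 30279 + (-5603) = 24676 = 0110000001100100
R = −(24676) = -24676 = 1001111110011100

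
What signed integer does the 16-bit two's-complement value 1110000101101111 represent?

-7825

MSB is 1, so the value is negative.
Invert: 0001111010010000. Add 1: 0001111010010001 = 7825. So the value is −7825.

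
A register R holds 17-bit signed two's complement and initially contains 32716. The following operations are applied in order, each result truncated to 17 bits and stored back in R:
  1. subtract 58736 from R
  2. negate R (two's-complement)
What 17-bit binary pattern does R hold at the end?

00110010110100100

Start: R = 32716 = 00111111111001100.
R = 32716 − 58736 = -26020 = 11001101001011100
R = −(-26020) = 26020 = 00110010110100100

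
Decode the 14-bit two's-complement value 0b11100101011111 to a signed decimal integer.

-1697

MSB is 1, so the value is negative.
Unsigned reading: 14687. Subtract 2^14 = 16384: 14687 − 16384 = -1697.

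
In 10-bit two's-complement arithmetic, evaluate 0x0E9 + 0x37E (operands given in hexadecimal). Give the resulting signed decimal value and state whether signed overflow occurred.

0x0E9 = 0011101001 = 233 (signed)
0x37E = 1101111110 = -130 (signed)
  0011101001
+ 1101111110
= 0001100111  (discard carry-out 1)
Result 0001100111: MSB = 0 → value 103.
Addends have opposite signs, so signed overflow cannot occur.

103; no overflow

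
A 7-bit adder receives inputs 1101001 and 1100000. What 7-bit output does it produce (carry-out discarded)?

1001001

  1101001
+ 1100000
= 1001001  (discard carry-out 1)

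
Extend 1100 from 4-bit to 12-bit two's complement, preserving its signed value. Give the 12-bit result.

111111111100

MSB of 1100 is 1; replicate it into the new high bits.
11111111|1100 → 111111111100 (still -4).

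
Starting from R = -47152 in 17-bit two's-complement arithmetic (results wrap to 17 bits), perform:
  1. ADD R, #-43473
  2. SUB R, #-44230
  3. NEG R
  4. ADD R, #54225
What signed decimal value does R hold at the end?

-30452

Start: R = -47152 = 10100011111010000.
R = -47152 + (-43473) = -90625; wraps to 40447 = 01001110111111111
R = 40447 − (-44230) = 84677; wraps to -46395 = 10100101011000101
R = −(-46395) = 46395 = 01011010100111011
R = 46395 + 54225 = 100620; wraps to -30452 = 11000100100001100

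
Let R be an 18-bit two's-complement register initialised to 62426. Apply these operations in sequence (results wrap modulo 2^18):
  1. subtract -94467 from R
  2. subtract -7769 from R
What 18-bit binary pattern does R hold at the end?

101000001100110110

Start: R = 62426 = 001111001111011010.
R = 62426 − (-94467) = 156893; wraps to -105251 = 100110010011011101
R = -105251 − (-7769) = -97482 = 101000001100110110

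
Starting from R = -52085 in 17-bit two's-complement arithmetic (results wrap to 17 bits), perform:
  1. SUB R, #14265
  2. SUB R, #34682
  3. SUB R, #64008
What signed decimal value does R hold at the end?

-33968

Start: R = -52085 = 10011010010001011.
R = -52085 − 14265 = -66350; wraps to 64722 = 01111110011010010
R = 64722 − 34682 = 30040 = 00111010101011000
R = 30040 − 64008 = -33968 = 10111101101010000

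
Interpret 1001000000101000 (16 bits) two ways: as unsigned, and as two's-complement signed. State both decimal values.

Unsigned: 1001000000101000 = 36904.
Signed: MSB=1 → 36904 − 65536 = -28632.

unsigned = 36904, signed = -28632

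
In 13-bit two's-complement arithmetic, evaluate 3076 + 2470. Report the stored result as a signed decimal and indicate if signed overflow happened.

-2646; overflow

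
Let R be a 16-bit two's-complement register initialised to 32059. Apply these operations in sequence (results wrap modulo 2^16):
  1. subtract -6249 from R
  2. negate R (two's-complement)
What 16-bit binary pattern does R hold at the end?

Start: R = 32059 = 0111110100111011.
R = 32059 − (-6249) = 38308; wraps to -27228 = 1001010110100100
R = −(-27228) = 27228 = 0110101001011100

0110101001011100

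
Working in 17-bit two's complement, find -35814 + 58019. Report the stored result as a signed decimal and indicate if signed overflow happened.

22205; no overflow

-35814 → 10111010000011010
58019 → 01110001010100011
  10111010000011010
+ 01110001010100011
= 00101011010111101  (discard carry-out 1)
Result 00101011010111101: MSB = 0 → value 22205.
Addends have opposite signs, so signed overflow cannot occur.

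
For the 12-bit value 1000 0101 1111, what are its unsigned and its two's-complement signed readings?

Unsigned: 100001011111 = 2143.
Signed: MSB=1 → 2143 − 4096 = -1953.

unsigned = 2143, signed = -1953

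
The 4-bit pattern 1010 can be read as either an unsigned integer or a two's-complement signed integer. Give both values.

unsigned = 10, signed = -6

Unsigned: 1010 = 10.
Signed: MSB=1 → 10 − 16 = -6.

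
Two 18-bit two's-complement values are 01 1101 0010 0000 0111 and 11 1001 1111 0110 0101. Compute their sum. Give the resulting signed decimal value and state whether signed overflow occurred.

94572; no overflow

01 1101 0010 0000 0111 → 011101001000000111 = 119303 (signed)
11 1001 1111 0110 0101 → 111001111101100101 = -24731 (signed)
  011101001000000111
+ 111001111101100101
= 010111000101101100  (discard carry-out 1)
Result 010111000101101100: MSB = 0 → value 94572.
Addends have opposite signs, so signed overflow cannot occur.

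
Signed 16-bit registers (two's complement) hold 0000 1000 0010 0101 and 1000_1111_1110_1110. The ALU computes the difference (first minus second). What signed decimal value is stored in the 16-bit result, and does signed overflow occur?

30775; no overflow

0000 1000 0010 0101 → 0000100000100101 = 2085 (signed)
1000_1111_1110_1110 → 1000111111101110 = -28690 (signed)
Subtract via negate-and-add: invert 1000111111101110 + 1 = 0111000000010010 (i.e. 28690).
  0000100000100101
+ 0111000000010010
= 0111100000110111
Result 0111100000110111: MSB = 0 → value 30775.
Both addends (after negating the subtrahend) are non-negative and so is the stored result: no signed overflow.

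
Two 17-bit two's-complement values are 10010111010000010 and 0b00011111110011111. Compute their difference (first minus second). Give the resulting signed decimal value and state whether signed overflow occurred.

10010111010000010 = -53630 (signed)
0b00011111110011111 → 00011111110011111 = 16287 (signed)
Subtract via negate-and-add: invert 00011111110011111 + 1 = 11100000001100001 (i.e. -16287).
  10010111010000010
+ 11100000001100001
= 01110111011100011  (discard carry-out 1)
Result 01110111011100011: MSB = 0 → value 61155.
Both addends (after negating the subtrahend) are negative but the stored result is non-negative: signed overflow. The true value -53630 − 16287 = -69917 lies outside [-65536, 65535].

61155; overflow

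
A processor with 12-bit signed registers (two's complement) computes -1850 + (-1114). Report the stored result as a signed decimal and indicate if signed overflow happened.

1132; overflow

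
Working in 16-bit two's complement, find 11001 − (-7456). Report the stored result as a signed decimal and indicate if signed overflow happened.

11001 → 0010101011111001
-7456 → 1110001011100000
Subtract via negate-and-add: invert 1110001011100000 + 1 = 0001110100100000 (i.e. 7456).
  0010101011111001
+ 0001110100100000
= 0100100000011001
Result 0100100000011001: MSB = 0 → value 18457.
Both addends (after negating the subtrahend) are non-negative and so is the stored result: no signed overflow.

18457; no overflow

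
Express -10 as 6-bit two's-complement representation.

110110

|-10| = 10 = 001010 in 6 bits.
Invert the bits: 110101. Add 1: 110110.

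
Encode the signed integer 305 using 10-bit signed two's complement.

0100110001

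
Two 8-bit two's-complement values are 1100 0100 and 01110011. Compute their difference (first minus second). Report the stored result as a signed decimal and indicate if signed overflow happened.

1100 0100 → 11000100 = -60 (signed)
01110011 = 115 (signed)
Subtract via negate-and-add: invert 01110011 + 1 = 10001101 (i.e. -115).
  11000100
+ 10001101
= 01010001  (discard carry-out 1)
Result 01010001: MSB = 0 → value 81.
Both addends (after negating the subtrahend) are negative but the stored result is non-negative: signed overflow. The true value -60 − 115 = -175 lies outside [-128, 127].

81; overflow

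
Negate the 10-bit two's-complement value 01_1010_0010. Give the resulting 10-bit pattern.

1001011110

Invert: 1001011101. Add 1: 1001011110.
Check: 0110100010 = 418, 1001011110 = -418.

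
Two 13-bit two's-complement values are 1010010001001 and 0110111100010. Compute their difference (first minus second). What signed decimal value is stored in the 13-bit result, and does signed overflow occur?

1703; overflow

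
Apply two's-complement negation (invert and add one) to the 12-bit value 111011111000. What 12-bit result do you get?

000100001000

Invert: 000100000111. Add 1: 000100001000.
Check: 111011111000 = -264, 000100001000 = 264.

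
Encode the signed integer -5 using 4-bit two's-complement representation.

1011

|-5| = 5 = 0101 in 4 bits.
Invert the bits: 1010. Add 1: 1011.
Check: 1011 reads as 11 − 16 = -5.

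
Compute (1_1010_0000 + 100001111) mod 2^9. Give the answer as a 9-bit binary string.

  110100000
+ 100001111
= 010101111  (discard carry-out 1)

010101111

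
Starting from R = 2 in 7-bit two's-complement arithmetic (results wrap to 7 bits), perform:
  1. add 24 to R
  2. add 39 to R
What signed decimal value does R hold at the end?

Start: R = 2 = 0000010.
R = 2 + 24 = 26 = 0011010
R = 26 + 39 = 65; wraps to -63 = 1000001

-63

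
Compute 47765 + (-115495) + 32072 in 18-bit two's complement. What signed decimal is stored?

-35658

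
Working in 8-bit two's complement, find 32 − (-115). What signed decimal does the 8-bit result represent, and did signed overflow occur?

32 → 00100000
-115 → 10001101
Subtract via negate-and-add: invert 10001101 + 1 = 01110011 (i.e. 115).
  00100000
+ 01110011
= 10010011
Result 10010011: MSB = 1 → 147 − 256 = -109.
Both addends (after negating the subtrahend) are non-negative but the stored result is negative: signed overflow. The true value 32 − (-115) = 147 lies outside [-128, 127].

-109; overflow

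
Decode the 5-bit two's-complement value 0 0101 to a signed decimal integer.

MSB is 0, so the value is non-negative: 00101 = 5.

5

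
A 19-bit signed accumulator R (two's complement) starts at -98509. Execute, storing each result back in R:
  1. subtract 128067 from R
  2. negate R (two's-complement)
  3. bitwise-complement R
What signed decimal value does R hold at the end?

Start: R = -98509 = 1100111111100110011.
R = -98509 − 128067 = -226576 = 1001000101011110000
R = −(-226576) = 226576 = 0110111010100010000
R = NOT 0110111010100010000 = 1001000101011101111 = -226577

-226577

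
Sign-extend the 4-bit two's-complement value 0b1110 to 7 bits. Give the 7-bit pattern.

MSB of 1110 is 1; replicate it into the new high bits.
111|1110 → 1111110 (still -2).

1111110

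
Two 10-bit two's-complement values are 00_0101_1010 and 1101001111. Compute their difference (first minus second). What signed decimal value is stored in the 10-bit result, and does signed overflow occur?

00_0101_1010 → 0001011010 = 90 (signed)
1101001111 = -177 (signed)
Subtract via negate-and-add: invert 1101001111 + 1 = 0010110001 (i.e. 177).
  0001011010
+ 0010110001
= 0100001011
Result 0100001011: MSB = 0 → value 267.
Both addends (after negating the subtrahend) are non-negative and so is the stored result: no signed overflow.

267; no overflow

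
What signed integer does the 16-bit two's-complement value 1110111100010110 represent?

MSB is 1, so the value is negative.
Unsigned reading: 61206. Subtract 2^16 = 65536: 61206 − 65536 = -4330.

-4330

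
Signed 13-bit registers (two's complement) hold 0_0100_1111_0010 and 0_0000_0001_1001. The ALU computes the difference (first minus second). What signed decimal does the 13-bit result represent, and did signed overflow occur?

0_0100_1111_0010 → 0010011110010 = 1266 (signed)
0_0000_0001_1001 → 0000000011001 = 25 (signed)
Subtract via negate-and-add: invert 0000000011001 + 1 = 1111111100111 (i.e. -25).
  0010011110010
+ 1111111100111
= 0010011011001  (discard carry-out 1)
Result 0010011011001: MSB = 0 → value 1241.
Addends (after negating the subtrahend) have opposite signs, so signed overflow cannot occur.

1241; no overflow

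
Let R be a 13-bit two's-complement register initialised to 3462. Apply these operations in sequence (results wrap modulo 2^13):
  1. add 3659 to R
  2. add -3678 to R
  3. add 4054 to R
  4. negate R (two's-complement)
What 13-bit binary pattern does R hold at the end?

0001010110111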